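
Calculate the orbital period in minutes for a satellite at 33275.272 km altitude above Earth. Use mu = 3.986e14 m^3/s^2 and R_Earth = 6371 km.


r = 39646.2720 km = 3.9646272e+07 m
T = 2*pi*sqrt(r^3/mu) = 2*pi*sqrt(6.2317076e+22 / 3.986e14)
T = 78562.4024 s = 1309.3734 min

1309.3734 minutes


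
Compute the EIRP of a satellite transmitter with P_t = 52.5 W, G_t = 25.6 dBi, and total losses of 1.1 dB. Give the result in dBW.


Pt = 52.5 W = 17.2016 dBW
EIRP = Pt_dBW + Gt - losses = 17.2016 + 25.6 - 1.1 = 41.7016 dBW

41.7016 dBW


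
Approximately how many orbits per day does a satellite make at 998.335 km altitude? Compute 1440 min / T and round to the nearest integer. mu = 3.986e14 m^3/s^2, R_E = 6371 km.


r = 7.369335e+06 m
T = 2*pi*sqrt(r^3/mu) = 6295.8398 s = 104.9307 min
revs/day = 1440 / 104.9307 = 13.7233
Rounded: 14 revolutions per day

14 revolutions per day


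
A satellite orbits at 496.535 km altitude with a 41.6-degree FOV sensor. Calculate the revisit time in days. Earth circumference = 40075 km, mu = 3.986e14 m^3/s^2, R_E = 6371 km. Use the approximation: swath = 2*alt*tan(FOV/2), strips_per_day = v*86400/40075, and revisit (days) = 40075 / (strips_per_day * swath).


swath = 2*496.535*tan(0.3630285) = 377.2319 km
v = sqrt(mu/r) = 7618.4778 m/s = 7.6185 km/s
strips/day = v*86400/40075 = 7.6185*86400/40075 = 16.4251
coverage/day = strips * swath = 16.4251 * 377.2319 = 6196.0774 km
revisit = 40075 / 6196.0774 = 6.4678 days

6.4678 days


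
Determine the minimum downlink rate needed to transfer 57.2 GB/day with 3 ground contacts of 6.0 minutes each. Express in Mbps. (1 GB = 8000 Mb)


total contact time = 3 * 6.0 * 60 = 1080.0000 s
data = 57.2 GB = 457600.0000 Mb
rate = 457600.0000 / 1080.0000 = 423.7037 Mbps

423.7037 Mbps


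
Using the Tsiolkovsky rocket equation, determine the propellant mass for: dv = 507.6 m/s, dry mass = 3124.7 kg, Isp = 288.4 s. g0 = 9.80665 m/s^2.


ve = Isp * g0 = 288.4 * 9.80665 = 2828.237860 m/s
mass ratio = exp(dv/ve) = exp(507.6/2828.237860) = 1.19658984
m_prop = m_dry * (mr - 1) = 3124.7 * (1.19658984 - 1)
m_prop = 614.2843 kg

614.2843 kg


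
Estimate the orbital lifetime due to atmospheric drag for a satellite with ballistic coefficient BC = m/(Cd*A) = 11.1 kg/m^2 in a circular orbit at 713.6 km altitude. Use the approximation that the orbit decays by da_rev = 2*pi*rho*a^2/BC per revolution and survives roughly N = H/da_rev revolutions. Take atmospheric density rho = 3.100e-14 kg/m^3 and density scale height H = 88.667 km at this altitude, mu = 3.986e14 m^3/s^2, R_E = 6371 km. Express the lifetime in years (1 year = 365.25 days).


a = R_E + alt = 7084.6000 km = 7.0846e+06 m
da_rev = 2*pi*rho*a^2/BC = 2*pi*3.100e-14*(7.0846e+06)^2/11.1 = 0.880743107 m per revolution
N = H/da_rev = 88667.0000 m / 0.880743107 m = 100672.9423 revolutions
P = 2*pi*sqrt(a^3/mu) = 5934.5012 s
lifetime = N*P = 100672.9423 * 5934.5012 = 5.974437e+08 s = 6914.8576 days
years = 6914.8576 / 365.25 = 18.9318 years

18.9318 years


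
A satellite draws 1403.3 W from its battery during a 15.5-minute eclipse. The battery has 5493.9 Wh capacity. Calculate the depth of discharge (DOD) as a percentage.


E_used = P * t / 60 = 1403.3 * 15.5 / 60 = 362.5192 Wh
DOD = E_used / E_total * 100 = 362.5192 / 5493.9 * 100
DOD = 6.5986 %

6.5986 %


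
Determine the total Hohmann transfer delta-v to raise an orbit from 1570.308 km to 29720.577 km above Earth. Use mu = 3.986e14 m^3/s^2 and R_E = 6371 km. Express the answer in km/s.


r1 = 7941.3080 km = 7.941308e+06 m
r2 = 36091.5770 km = 3.6091577e+07 m
dv1 = sqrt(mu/r1)*(sqrt(2*r2/(r1+r2)) - 1) = 1986.2146 m/s
dv2 = sqrt(mu/r2)*(1 - sqrt(2*r1/(r1+r2))) = 1327.3735 m/s
total dv = |dv1| + |dv2| = 1986.2146 + 1327.3735 = 3313.5881 m/s = 3.3136 km/s

3.3136 km/s


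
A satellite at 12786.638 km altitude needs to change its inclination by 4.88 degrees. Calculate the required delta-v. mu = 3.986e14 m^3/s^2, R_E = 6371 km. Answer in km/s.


r = 19157.6380 km = 1.9157638e+07 m
V = sqrt(mu/r) = 4561.3948 m/s
di = 4.88 deg = 0.08517207 rad
dV = 2*V*sin(di/2) = 2*4561.3948*sin(0.04258603)
dV = 388.3860 m/s = 0.388386 km/s

0.3884 km/s


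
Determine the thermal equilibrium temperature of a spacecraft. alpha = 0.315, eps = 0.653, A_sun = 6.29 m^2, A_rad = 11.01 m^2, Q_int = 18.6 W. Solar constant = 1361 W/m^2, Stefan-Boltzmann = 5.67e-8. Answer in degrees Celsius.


Numerator = alpha*S*A_sun + Q_int = 0.315*1361*6.29 + 18.6 = 2715.2173 W
Denominator = eps*sigma*A_rad = 0.653*5.67e-8*11.01 = 4.0764635e-07 W/K^4
T^4 = 6.6607179e+09 K^4
T = 285.6803 K = 12.5303 C

12.5303 degrees Celsius


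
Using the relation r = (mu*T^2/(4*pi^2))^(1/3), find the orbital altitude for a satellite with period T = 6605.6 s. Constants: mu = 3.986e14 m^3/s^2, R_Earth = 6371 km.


T = 6605.6 s
r = (mu*T^2/(4*pi^2))^(1/3) = (3.986e14 * 6605.6^2 / (4*pi^2))^(1/3)
r = 7.609113e+06 m = 7609.1130 km
alt = r - R_E = 7609.1130 - 6371 = 1238.1130 km

1238.1130 km


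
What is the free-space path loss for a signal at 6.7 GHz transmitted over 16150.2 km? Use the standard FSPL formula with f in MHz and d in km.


f = 6.7 GHz = 6700.0000 MHz
d = 16150.2 km
FSPL = 32.44 + 20*log10(6700.0000) + 20*log10(16150.2)
FSPL = 32.44 + 76.5215 + 84.1636
FSPL = 193.1251 dB

193.1251 dB


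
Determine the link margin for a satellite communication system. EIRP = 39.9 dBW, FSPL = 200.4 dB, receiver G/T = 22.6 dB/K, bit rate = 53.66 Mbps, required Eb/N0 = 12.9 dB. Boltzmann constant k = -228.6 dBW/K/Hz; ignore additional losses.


C/N0 = EIRP - FSPL + G/T - k = 39.9 - 200.4 + 22.6 - (-228.6)
C/N0 = 90.7000 dB-Hz
R_b = 53.66 Mbps = 5.366e+07 bps -> 10*log10(R_b) = 77.2965 dB-Hz
Eb/N0 = C/N0 - 10*log10(R_b) = 90.7000 - 77.2965 = 13.4035 dB
Margin = Eb/N0 - Eb/N0_req = 13.4035 - 12.9 = 0.5034933 dB (link closes)

0.5035 dB


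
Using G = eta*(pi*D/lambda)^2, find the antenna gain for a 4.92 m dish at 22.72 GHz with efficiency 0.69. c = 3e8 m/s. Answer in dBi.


lambda = c/f = 3e8 / 2.272e+10 = 0.01320423 m
G = eta*(pi*D/lambda)^2 = 0.69*(pi*4.92/0.01320423)^2
G = 945481.8282 (linear)
G = 10*log10(945481.8282) = 59.7565 dBi

59.7565 dBi


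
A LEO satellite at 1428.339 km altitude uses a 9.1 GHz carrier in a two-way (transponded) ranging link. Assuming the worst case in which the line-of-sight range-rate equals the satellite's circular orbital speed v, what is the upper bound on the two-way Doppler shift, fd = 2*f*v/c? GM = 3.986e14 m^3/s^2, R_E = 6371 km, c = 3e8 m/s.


r = 7.799339e+06 m
v = sqrt(mu/r) = 7148.9087 m/s (worst-case radial velocity)
f = 9.1 GHz = 9.1e+09 Hz
fd = 2*f*v/c = 2*9.1e+09*7148.9087/3.0e+08
fd = 433700.4589 Hz

433700.4589 Hz


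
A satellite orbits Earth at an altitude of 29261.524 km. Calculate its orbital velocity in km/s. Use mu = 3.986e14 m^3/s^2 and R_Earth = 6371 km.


r = R_E + alt = 6371.0 + 29261.524 = 35632.5240 km = 3.5632524e+07 m
v = sqrt(mu/r) = sqrt(3.986e14 / 3.5632524e+07) = 3344.6090 m/s = 3.3446 km/s

3.3446 km/s


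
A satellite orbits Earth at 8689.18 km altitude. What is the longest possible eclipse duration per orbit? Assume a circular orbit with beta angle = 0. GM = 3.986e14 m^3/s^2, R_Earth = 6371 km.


r = 15060.1800 km
T = 306.5527 min
Eclipse fraction = arcsin(R_E/r)/pi = arcsin(6371.0000/15060.1800)/pi
= arcsin(0.4230361)/pi = 0.1390357
Eclipse duration = 0.1390357 * 306.5527 = 42.6218 min

42.6218 minutes


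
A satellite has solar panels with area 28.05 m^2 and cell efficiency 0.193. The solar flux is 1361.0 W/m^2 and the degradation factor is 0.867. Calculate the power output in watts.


P = area * eta * S * degradation
P = 28.05 * 0.193 * 1361.0 * 0.867
P = 6388.0366 W

6388.0366 W


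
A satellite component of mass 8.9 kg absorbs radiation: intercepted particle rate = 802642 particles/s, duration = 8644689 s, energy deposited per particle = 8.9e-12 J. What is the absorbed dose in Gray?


Total energy deposited = rate * time * E_per
  = 802642 * 8644689 * 8.9e-12 = 61.7535 J
Dose = E_total / mass = 61.7535 / 8.9
Dose = 6.9386 Gy

6.9386 Gy


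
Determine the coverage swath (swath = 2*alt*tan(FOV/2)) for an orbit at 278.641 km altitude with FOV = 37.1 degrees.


FOV = 37.1 deg = 0.6475172 rad
swath = 2 * alt * tan(FOV/2) = 2 * 278.641 * tan(0.3237586)
swath = 2 * 278.641 * 0.335566
swath = 187.0049 km

187.0049 km


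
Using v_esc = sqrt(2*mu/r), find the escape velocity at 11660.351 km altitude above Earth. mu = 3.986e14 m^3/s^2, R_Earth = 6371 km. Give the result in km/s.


r = 6371.0 + 11660.351 = 18031.3510 km = 1.8031351e+07 m
v_esc = sqrt(2*mu/r) = sqrt(2*3.986e14 / 1.8031351e+07)
v_esc = 6649.2018 m/s = 6.6492 km/s

6.6492 km/s


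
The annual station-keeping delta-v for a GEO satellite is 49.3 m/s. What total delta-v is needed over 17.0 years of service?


dV = rate * years = 49.3 * 17.0
dV = 838.1000 m/s

838.1000 m/s


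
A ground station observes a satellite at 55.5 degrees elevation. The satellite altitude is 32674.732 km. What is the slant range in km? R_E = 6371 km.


h = 32674.732 km, el = 55.5 deg
d = -R_E*sin(el) + sqrt((R_E*sin(el))^2 + 2*R_E*h + h^2)
d = -6371.0000*sin(0.9686577) + sqrt((6371.0000*0.8241262)^2 + 2*6371.0000*32674.732 + 32674.732^2)
d = 33628.1157 km

33628.1157 km


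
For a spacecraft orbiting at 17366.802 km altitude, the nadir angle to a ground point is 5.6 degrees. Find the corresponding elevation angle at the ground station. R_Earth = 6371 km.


r = R_E + alt = 23737.8020 km
Law of sines in the satellite / Earth-center / ground-point triangle:
  sin(nadir)/R_E = sin(90 + el)/r  =>  cos(el) = (r/R_E)*sin(nadir)
cos(el) = (23737.8020 / 6371.0000) * sin(5.6 deg) = 0.3635856
el = arccos(0.3635856) = 68.6794 deg
(Earth-central angle = 90 - nadir - el = 15.7206 deg)

68.6794 degrees


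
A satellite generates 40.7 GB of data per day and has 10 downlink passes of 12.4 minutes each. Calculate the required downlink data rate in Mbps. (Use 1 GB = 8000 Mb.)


total contact time = 10 * 12.4 * 60 = 7440.0000 s
data = 40.7 GB = 325600.0000 Mb
rate = 325600.0000 / 7440.0000 = 43.7634 Mbps

43.7634 Mbps


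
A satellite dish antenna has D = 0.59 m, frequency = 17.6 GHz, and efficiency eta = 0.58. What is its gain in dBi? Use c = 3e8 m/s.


lambda = c/f = 3e8 / 1.76e+10 = 0.01704545 m
G = eta*(pi*D/lambda)^2 = 0.58*(pi*0.59/0.01704545)^2
G = 6858.2702 (linear)
G = 10*log10(6858.2702) = 38.3621 dBi

38.3621 dBi


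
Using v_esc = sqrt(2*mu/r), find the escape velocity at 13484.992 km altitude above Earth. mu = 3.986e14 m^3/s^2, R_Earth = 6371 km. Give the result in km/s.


r = 6371.0 + 13484.992 = 19855.9920 km = 1.9855992e+07 m
v_esc = sqrt(2*mu/r) = sqrt(2*3.986e14 / 1.9855992e+07)
v_esc = 6336.3309 m/s = 6.3363 km/s

6.3363 km/s


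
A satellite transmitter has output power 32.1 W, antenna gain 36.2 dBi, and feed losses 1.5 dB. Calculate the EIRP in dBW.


Pt = 32.1 W = 15.0651 dBW
EIRP = Pt_dBW + Gt - losses = 15.0651 + 36.2 - 1.5 = 49.7651 dBW

49.7651 dBW


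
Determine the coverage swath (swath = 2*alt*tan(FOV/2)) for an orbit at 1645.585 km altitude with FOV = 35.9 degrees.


FOV = 35.9 deg = 0.6265732 rad
swath = 2 * alt * tan(FOV/2) = 2 * 1645.585 * tan(0.3132866)
swath = 2 * 1645.585 * 0.3239552
swath = 1066.1916 km

1066.1916 km


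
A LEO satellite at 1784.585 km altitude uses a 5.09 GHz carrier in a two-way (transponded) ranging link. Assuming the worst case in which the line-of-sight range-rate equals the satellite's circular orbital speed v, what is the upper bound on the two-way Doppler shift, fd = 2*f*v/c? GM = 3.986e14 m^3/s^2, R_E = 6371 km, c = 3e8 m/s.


r = 8.155585e+06 m
v = sqrt(mu/r) = 6991.0287 m/s (worst-case radial velocity)
f = 5.09 GHz = 5.09e+09 Hz
fd = 2*f*v/c = 2*5.09e+09*6991.0287/3.0e+08
fd = 237228.9088 Hz

237228.9088 Hz


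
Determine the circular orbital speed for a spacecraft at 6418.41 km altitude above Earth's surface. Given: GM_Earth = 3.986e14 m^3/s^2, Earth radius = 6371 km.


r = R_E + alt = 6371.0 + 6418.41 = 12789.4100 km = 1.278941e+07 m
v = sqrt(mu/r) = sqrt(3.986e14 / 1.278941e+07) = 5582.6885 m/s = 5.5827 km/s

5.5827 km/s


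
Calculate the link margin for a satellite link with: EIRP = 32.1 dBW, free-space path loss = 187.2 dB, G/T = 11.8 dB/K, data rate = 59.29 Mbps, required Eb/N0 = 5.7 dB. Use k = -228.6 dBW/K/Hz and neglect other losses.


C/N0 = EIRP - FSPL + G/T - k = 32.1 - 187.2 + 11.8 - (-228.6)
C/N0 = 85.3000 dB-Hz
R_b = 59.29 Mbps = 5.929e+07 bps -> 10*log10(R_b) = 77.7298 dB-Hz
Eb/N0 = C/N0 - 10*log10(R_b) = 85.3000 - 77.7298 = 7.5702 dB
Margin = Eb/N0 - Eb/N0_req = 7.5702 - 5.7 = 1.8702 dB (link closes)

1.8702 dB


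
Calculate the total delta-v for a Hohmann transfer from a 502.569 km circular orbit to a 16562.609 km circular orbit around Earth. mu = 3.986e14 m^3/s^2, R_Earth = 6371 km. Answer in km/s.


r1 = 6873.5690 km = 6.873569e+06 m
r2 = 22933.6090 km = 2.2933609e+07 m
dv1 = sqrt(mu/r1)*(sqrt(2*r2/(r1+r2)) - 1) = 1831.3090 m/s
dv2 = sqrt(mu/r2)*(1 - sqrt(2*r1/(r1+r2))) = 1337.7557 m/s
total dv = |dv1| + |dv2| = 1831.3090 + 1337.7557 = 3169.0647 m/s = 3.1691 km/s

3.1691 km/s


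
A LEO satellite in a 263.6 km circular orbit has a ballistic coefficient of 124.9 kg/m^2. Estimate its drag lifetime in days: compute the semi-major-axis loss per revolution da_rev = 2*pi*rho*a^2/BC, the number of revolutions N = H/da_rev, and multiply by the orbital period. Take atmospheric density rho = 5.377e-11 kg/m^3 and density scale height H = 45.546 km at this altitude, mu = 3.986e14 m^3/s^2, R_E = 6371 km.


a = R_E + alt = 6634.6000 km = 6.6346e+06 m
da_rev = 2*pi*rho*a^2/BC = 2*pi*5.377e-11*(6.6346e+06)^2/124.9 = 119.065778 m per revolution
N = H/da_rev = 45546.0000 m / 119.065778 m = 382.5281 revolutions
P = 2*pi*sqrt(a^3/mu) = 5378.1553 s
lifetime = N*P = 382.5281 * 5378.1553 = 2.0572953e+06 s = 23.8113 days

23.8113 days


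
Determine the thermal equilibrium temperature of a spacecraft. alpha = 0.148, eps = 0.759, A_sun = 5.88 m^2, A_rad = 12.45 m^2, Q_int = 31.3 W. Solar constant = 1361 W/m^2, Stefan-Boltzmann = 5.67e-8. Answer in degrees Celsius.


Numerator = alpha*S*A_sun + Q_int = 0.148*1361*5.88 + 31.3 = 1215.6966 W
Denominator = eps*sigma*A_rad = 0.759*5.67e-8*12.45 = 5.3578948e-07 W/K^4
T^4 = 2.2689819e+09 K^4
T = 218.2518 K = -54.8982 C

-54.8982 degrees Celsius


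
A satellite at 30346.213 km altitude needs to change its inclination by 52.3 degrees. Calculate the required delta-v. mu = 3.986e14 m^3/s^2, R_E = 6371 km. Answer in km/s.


r = 36717.2130 km = 3.6717213e+07 m
V = sqrt(mu/r) = 3294.8359 m/s
di = 52.3 deg = 0.9128072 rad
dV = 2*V*sin(di/2) = 2*3294.8359*sin(0.4564036)
dV = 2904.2178 m/s = 2.9042 km/s

2.9042 km/s


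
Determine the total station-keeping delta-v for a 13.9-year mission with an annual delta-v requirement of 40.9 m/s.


dV = rate * years = 40.9 * 13.9
dV = 568.5100 m/s

568.5100 m/s


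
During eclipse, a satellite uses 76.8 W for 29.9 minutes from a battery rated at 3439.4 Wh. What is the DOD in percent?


E_used = P * t / 60 = 76.8 * 29.9 / 60 = 38.2720 Wh
DOD = E_used / E_total * 100 = 38.2720 / 3439.4 * 100
DOD = 1.1128 %

1.1128 %


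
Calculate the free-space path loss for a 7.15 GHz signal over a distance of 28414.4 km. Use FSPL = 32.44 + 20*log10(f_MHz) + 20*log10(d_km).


f = 7.15 GHz = 7150.0000 MHz
d = 28414.4 km
FSPL = 32.44 + 20*log10(7150.0000) + 20*log10(28414.4)
FSPL = 32.44 + 77.0861 + 89.0708
FSPL = 198.5969 dB

198.5969 dB


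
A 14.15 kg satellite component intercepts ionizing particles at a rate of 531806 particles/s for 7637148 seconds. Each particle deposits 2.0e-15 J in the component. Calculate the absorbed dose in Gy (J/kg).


Total energy deposited = rate * time * E_per
  = 531806 * 7637148 * 2.0e-15 = 0.008122962 J
Dose = E_total / mass = 0.008122962 / 14.15
Dose = 5.7406094e-04 Gy

5.7406e-04 Gy


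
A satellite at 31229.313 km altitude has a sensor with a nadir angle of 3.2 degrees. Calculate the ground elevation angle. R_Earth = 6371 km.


r = R_E + alt = 37600.3130 km
Law of sines in the satellite / Earth-center / ground-point triangle:
  sin(nadir)/R_E = sin(90 + el)/r  =>  cos(el) = (r/R_E)*sin(nadir)
cos(el) = (37600.3130 / 6371.0000) * sin(3.2 deg) = 0.3294469
el = arccos(0.3294469) = 70.7648 deg
(Earth-central angle = 90 - nadir - el = 16.0352 deg)

70.7648 degrees


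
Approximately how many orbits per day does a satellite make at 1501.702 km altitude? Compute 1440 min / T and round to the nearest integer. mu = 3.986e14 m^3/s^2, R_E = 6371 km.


r = 7.872702e+06 m
T = 2*pi*sqrt(r^3/mu) = 6951.7947 s = 115.8632 min
revs/day = 1440 / 115.8632 = 12.4284
Rounded: 12 revolutions per day

12 revolutions per day


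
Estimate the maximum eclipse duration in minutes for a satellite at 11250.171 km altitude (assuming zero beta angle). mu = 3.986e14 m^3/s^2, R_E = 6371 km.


r = 17621.1710 km
T = 387.9825 min
Eclipse fraction = arcsin(R_E/r)/pi = arcsin(6371.0000/17621.1710)/pi
= arcsin(0.3615537)/pi = 0.1177536
Eclipse duration = 0.1177536 * 387.9825 = 45.6863 min

45.6863 minutes


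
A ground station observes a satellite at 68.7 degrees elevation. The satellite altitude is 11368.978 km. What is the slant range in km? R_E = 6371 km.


h = 11368.978 km, el = 68.7 deg
d = -R_E*sin(el) + sqrt((R_E*sin(el))^2 + 2*R_E*h + h^2)
d = -6371.0000*sin(1.1990) + sqrt((6371.0000*0.9316912)^2 + 2*6371.0000*11368.978 + 11368.978^2)
d = 11652.5708 km

11652.5708 km


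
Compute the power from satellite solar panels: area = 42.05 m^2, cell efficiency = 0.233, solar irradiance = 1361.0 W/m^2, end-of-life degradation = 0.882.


P = area * eta * S * degradation
P = 42.05 * 0.233 * 1361.0 * 0.882
P = 11761.1187 W

11761.1187 W


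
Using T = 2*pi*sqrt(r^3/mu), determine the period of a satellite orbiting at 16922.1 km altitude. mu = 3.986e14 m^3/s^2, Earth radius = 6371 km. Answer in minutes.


r = 23293.1000 km = 2.32931e+07 m
T = 2*pi*sqrt(r^3/mu) = 2*pi*sqrt(1.2638103e+22 / 3.986e14)
T = 35379.5380 s = 589.6590 min

589.6590 minutes


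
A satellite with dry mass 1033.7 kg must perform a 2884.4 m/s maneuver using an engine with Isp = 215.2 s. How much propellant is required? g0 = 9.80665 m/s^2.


ve = Isp * g0 = 215.2 * 9.80665 = 2110.391080 m/s
mass ratio = exp(dv/ve) = exp(2884.4/2110.391080) = 3.92262430
m_prop = m_dry * (mr - 1) = 1033.7 * (3.92262430 - 1)
m_prop = 3021.1167 kg

3021.1167 kg


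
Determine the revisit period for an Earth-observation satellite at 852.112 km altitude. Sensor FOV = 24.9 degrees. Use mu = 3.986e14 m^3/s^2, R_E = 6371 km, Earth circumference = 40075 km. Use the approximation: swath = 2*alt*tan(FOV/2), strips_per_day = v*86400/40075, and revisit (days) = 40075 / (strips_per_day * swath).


swath = 2*852.112*tan(0.2172935) = 376.2574 km
v = sqrt(mu/r) = 7428.5914 m/s = 7.4286 km/s
strips/day = v*86400/40075 = 7.4286*86400/40075 = 16.0157
coverage/day = strips * swath = 16.0157 * 376.2574 = 6026.0355 km
revisit = 40075 / 6026.0355 = 6.6503 days

6.6503 days


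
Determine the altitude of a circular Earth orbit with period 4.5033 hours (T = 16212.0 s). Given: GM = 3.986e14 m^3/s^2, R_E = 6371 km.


T = 16212.0 s
r = (mu*T^2/(4*pi^2))^(1/3) = (3.986e14 * 16212.0^2 / (4*pi^2))^(1/3)
r = 1.3844701e+07 m = 13844.7011 km
alt = r - R_E = 13844.7011 - 6371 = 7473.7011 km

7473.7011 km


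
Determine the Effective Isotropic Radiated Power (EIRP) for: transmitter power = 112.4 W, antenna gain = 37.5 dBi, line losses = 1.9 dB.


Pt = 112.4 W = 20.5077 dBW
EIRP = Pt_dBW + Gt - losses = 20.5077 + 37.5 - 1.9 = 56.1077 dBW

56.1077 dBW


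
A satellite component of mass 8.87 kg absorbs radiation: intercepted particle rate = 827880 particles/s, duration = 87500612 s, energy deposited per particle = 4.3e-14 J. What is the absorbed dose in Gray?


Total energy deposited = rate * time * E_per
  = 827880 * 87500612 * 4.3e-14 = 3.1149 J
Dose = E_total / mass = 3.1149 / 8.87
Dose = 0.3511748 Gy

0.3512 Gy


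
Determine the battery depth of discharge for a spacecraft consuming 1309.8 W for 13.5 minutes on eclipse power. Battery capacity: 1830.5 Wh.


E_used = P * t / 60 = 1309.8 * 13.5 / 60 = 294.7050 Wh
DOD = E_used / E_total * 100 = 294.7050 / 1830.5 * 100
DOD = 16.0997 %

16.0997 %


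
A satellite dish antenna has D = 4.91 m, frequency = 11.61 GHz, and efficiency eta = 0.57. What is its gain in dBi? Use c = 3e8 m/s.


lambda = c/f = 3e8 / 1.161e+10 = 0.02583979 m
G = eta*(pi*D/lambda)^2 = 0.57*(pi*4.91/0.02583979)^2
G = 203123.1932 (linear)
G = 10*log10(203123.1932) = 53.0776 dBi

53.0776 dBi


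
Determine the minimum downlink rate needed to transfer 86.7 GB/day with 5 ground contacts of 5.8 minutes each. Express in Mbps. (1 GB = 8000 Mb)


total contact time = 5 * 5.8 * 60 = 1740.0000 s
data = 86.7 GB = 693600.0000 Mb
rate = 693600.0000 / 1740.0000 = 398.6207 Mbps

398.6207 Mbps


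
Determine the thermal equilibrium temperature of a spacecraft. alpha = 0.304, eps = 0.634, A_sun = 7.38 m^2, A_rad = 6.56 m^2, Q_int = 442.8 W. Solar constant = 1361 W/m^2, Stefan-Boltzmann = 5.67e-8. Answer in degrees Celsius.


Numerator = alpha*S*A_sun + Q_int = 0.304*1361*7.38 + 442.8 = 3496.2307 W
Denominator = eps*sigma*A_rad = 0.634*5.67e-8*6.56 = 2.3581757e-07 W/K^4
T^4 = 1.4825998e+10 K^4
T = 348.9442 K = 75.7942 C

75.7942 degrees Celsius


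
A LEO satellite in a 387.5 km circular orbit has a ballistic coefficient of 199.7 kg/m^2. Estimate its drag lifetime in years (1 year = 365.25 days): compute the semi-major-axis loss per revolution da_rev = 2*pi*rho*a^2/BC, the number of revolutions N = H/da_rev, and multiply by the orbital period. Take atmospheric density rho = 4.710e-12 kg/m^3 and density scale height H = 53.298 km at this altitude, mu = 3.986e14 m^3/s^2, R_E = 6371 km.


a = R_E + alt = 6758.5000 km = 6.7585e+06 m
da_rev = 2*pi*rho*a^2/BC = 2*pi*4.710e-12*(6.7585e+06)^2/199.7 = 6.768982 m per revolution
N = H/da_rev = 53298.0000 m / 6.768982 m = 7873.8578 revolutions
P = 2*pi*sqrt(a^3/mu) = 5529.5106 s
lifetime = N*P = 7873.8578 * 5529.5106 = 4.353858e+07 s = 503.9188 days
years = 503.9188 / 365.25 = 1.3797 years

1.3797 years


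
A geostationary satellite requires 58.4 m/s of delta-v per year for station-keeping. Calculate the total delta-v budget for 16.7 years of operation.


dV = rate * years = 58.4 * 16.7
dV = 975.2800 m/s

975.2800 m/s


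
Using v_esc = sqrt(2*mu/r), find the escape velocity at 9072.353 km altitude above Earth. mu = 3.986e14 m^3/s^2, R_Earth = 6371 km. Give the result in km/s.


r = 6371.0 + 9072.353 = 15443.3530 km = 1.5443353e+07 m
v_esc = sqrt(2*mu/r) = sqrt(2*3.986e14 / 1.5443353e+07)
v_esc = 7184.7696 m/s = 7.1848 km/s

7.1848 km/s


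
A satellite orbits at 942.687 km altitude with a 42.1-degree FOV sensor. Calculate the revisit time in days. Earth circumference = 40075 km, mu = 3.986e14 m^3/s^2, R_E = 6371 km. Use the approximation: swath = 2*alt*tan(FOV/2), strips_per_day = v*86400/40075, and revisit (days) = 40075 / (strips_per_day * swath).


swath = 2*942.687*tan(0.3673918) = 725.6156 km
v = sqrt(mu/r) = 7382.4491 m/s = 7.3824 km/s
strips/day = v*86400/40075 = 7.3824*86400/40075 = 15.9162
coverage/day = strips * swath = 15.9162 * 725.6156 = 11549.0779 km
revisit = 40075 / 11549.0779 = 3.4700 days

3.4700 days


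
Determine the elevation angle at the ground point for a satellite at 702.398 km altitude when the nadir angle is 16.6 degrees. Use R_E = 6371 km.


r = R_E + alt = 7073.3980 km
Law of sines in the satellite / Earth-center / ground-point triangle:
  sin(nadir)/R_E = sin(90 + el)/r  =>  cos(el) = (r/R_E)*sin(nadir)
cos(el) = (7073.3980 / 6371.0000) * sin(16.6 deg) = 0.3171853
el = arccos(0.3171853) = 71.5072 deg
(Earth-central angle = 90 - nadir - el = 1.8928 deg)

71.5072 degrees


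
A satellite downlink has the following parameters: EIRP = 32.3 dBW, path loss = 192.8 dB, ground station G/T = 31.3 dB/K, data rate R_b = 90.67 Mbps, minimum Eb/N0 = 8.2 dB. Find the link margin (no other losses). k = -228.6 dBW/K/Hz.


C/N0 = EIRP - FSPL + G/T - k = 32.3 - 192.8 + 31.3 - (-228.6)
C/N0 = 99.4000 dB-Hz
R_b = 90.67 Mbps = 9.067e+07 bps -> 10*log10(R_b) = 79.5746 dB-Hz
Eb/N0 = C/N0 - 10*log10(R_b) = 99.4000 - 79.5746 = 19.8254 dB
Margin = Eb/N0 - Eb/N0_req = 19.8254 - 8.2 = 11.6254 dB (link closes)

11.6254 dB


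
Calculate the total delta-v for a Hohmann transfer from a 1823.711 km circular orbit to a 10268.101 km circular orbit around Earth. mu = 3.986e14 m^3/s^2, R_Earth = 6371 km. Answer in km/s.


r1 = 8194.7110 km = 8.194711e+06 m
r2 = 16639.1010 km = 1.6639101e+07 m
dv1 = sqrt(mu/r1)*(sqrt(2*r2/(r1+r2)) - 1) = 1099.1474 m/s
dv2 = sqrt(mu/r2)*(1 - sqrt(2*r1/(r1+r2))) = 918.2881 m/s
total dv = |dv1| + |dv2| = 1099.1474 + 918.2881 = 2017.4355 m/s = 2.0174 km/s

2.0174 km/s


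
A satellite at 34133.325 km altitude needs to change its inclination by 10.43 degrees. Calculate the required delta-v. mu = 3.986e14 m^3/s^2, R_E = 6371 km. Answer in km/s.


r = 40504.3250 km = 4.0504325e+07 m
V = sqrt(mu/r) = 3137.0248 m/s
di = 10.43 deg = 0.1820378 rad
dV = 2*V*sin(di/2) = 2*3137.0248*sin(0.09101892)
dV = 570.2691 m/s = 0.5702691 km/s

0.5703 km/s


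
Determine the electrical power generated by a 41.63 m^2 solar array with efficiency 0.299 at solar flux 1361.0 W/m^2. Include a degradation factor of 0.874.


P = area * eta * S * degradation
P = 41.63 * 0.299 * 1361.0 * 0.874
P = 14806.3209 W

14806.3209 W


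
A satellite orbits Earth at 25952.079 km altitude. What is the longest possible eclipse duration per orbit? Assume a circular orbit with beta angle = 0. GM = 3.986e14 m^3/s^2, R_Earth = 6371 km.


r = 32323.0790 km
T = 963.8935 min
Eclipse fraction = arcsin(R_E/r)/pi = arcsin(6371.0000/32323.0790)/pi
= arcsin(0.1971037)/pi = 0.06315358
Eclipse duration = 0.06315358 * 963.8935 = 60.8733 min

60.8733 minutes


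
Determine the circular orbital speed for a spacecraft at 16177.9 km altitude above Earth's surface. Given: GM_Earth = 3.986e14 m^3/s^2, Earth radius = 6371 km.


r = R_E + alt = 6371.0 + 16177.9 = 22548.9000 km = 2.25489e+07 m
v = sqrt(mu/r) = sqrt(3.986e14 / 2.25489e+07) = 4204.4188 m/s = 4.2044 km/s

4.2044 km/s


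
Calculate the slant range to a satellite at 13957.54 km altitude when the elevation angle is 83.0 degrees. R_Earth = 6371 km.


h = 13957.54 km, el = 83.0 deg
d = -R_E*sin(el) + sqrt((R_E*sin(el))^2 + 2*R_E*h + h^2)
d = -6371.0000*sin(1.4486) + sqrt((6371.0000*0.9925462)^2 + 2*6371.0000*13957.54 + 13957.54^2)
d = 13990.1956 km

13990.1956 km


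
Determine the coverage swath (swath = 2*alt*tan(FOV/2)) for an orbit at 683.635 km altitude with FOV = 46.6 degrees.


FOV = 46.6 deg = 0.8133234 rad
swath = 2 * alt * tan(FOV/2) = 2 * 683.635 * tan(0.4066617)
swath = 2 * 683.635 * 0.430668
swath = 588.8395 km

588.8395 km


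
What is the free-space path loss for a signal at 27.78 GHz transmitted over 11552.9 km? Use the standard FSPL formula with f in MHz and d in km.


f = 27.78 GHz = 27780.0000 MHz
d = 11552.9 km
FSPL = 32.44 + 20*log10(27780.0000) + 20*log10(11552.9)
FSPL = 32.44 + 88.8746 + 81.2538
FSPL = 202.5685 dB

202.5685 dB


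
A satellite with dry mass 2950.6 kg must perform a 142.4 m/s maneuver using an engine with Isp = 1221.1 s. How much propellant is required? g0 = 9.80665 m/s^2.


ve = Isp * g0 = 1221.1 * 9.80665 = 11974.900315 m/s
mass ratio = exp(dv/ve) = exp(142.4/11974.900315) = 1.01196252
m_prop = m_dry * (mr - 1) = 2950.6 * (1.01196252 - 1)
m_prop = 35.2966 kg

35.2966 kg


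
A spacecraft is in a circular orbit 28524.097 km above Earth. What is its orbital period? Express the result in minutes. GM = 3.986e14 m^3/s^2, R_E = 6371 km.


r = 34895.0970 km = 3.4895097e+07 m
T = 2*pi*sqrt(r^3/mu) = 2*pi*sqrt(4.2490636e+22 / 3.986e14)
T = 64872.0819 s = 1081.2014 min

1081.2014 minutes


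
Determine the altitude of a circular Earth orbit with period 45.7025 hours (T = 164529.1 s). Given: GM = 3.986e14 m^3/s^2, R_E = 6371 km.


T = 164529.1 s
r = (mu*T^2/(4*pi^2))^(1/3) = (3.986e14 * 164529.1^2 / (4*pi^2))^(1/3)
r = 6.4896459e+07 m = 64896.4590 km
alt = r - R_E = 64896.4590 - 6371 = 58525.4590 km

58525.4590 km


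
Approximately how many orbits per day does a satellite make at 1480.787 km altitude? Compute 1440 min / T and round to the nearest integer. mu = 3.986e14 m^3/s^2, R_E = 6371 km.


r = 7.851787e+06 m
T = 2*pi*sqrt(r^3/mu) = 6924.1104 s = 115.4018 min
revs/day = 1440 / 115.4018 = 12.4781
Rounded: 12 revolutions per day

12 revolutions per day


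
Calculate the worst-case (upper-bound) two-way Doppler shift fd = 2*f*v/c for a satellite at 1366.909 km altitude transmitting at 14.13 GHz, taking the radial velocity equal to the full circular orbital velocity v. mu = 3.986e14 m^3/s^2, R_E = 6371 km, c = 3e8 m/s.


r = 7.737909e+06 m
v = sqrt(mu/r) = 7177.2296 m/s (worst-case radial velocity)
f = 14.13 GHz = 1.413e+10 Hz
fd = 2*f*v/c = 2*1.413e+10*7177.2296/3.0e+08
fd = 676095.0262 Hz

676095.0262 Hz


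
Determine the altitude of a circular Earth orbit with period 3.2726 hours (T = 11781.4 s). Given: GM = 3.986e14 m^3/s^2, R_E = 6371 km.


T = 11781.4 s
r = (mu*T^2/(4*pi^2))^(1/3) = (3.986e14 * 11781.4^2 / (4*pi^2))^(1/3)
r = 1.1190697e+07 m = 11190.6966 km
alt = r - R_E = 11190.6966 - 6371 = 4819.6966 km

4819.6966 km


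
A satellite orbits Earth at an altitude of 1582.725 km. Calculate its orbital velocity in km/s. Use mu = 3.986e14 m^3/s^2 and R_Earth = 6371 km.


r = R_E + alt = 6371.0 + 1582.725 = 7953.7250 km = 7.953725e+06 m
v = sqrt(mu/r) = sqrt(3.986e14 / 7.953725e+06) = 7079.1866 m/s = 7.0792 km/s

7.0792 km/s


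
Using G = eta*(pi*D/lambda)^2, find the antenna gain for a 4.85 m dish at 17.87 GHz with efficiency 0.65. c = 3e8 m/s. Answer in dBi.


lambda = c/f = 3e8 / 1.787e+10 = 0.01678791 m
G = eta*(pi*D/lambda)^2 = 0.65*(pi*4.85/0.01678791)^2
G = 535430.5842 (linear)
G = 10*log10(535430.5842) = 57.2870 dBi

57.2870 dBi


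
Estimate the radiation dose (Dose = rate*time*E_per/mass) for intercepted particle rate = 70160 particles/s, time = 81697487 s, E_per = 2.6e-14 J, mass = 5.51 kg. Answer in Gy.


Total energy deposited = rate * time * E_per
  = 70160 * 81697487 * 2.6e-14 = 0.1490293 J
Dose = E_total / mass = 0.1490293 / 5.51
Dose = 0.02704706 Gy

0.0270 Gy


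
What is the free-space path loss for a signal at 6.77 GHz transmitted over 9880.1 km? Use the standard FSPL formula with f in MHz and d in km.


f = 6.77 GHz = 6770.0000 MHz
d = 9880.1 km
FSPL = 32.44 + 20*log10(6770.0000) + 20*log10(9880.1)
FSPL = 32.44 + 76.6118 + 79.8952
FSPL = 188.9470 dB

188.9470 dB


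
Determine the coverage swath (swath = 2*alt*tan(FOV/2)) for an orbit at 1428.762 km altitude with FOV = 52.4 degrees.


FOV = 52.4 deg = 0.9145525 rad
swath = 2 * alt * tan(FOV/2) = 2 * 1428.762 * tan(0.4572763)
swath = 2 * 1428.762 * 0.492061
swath = 1406.0761 km

1406.0761 km


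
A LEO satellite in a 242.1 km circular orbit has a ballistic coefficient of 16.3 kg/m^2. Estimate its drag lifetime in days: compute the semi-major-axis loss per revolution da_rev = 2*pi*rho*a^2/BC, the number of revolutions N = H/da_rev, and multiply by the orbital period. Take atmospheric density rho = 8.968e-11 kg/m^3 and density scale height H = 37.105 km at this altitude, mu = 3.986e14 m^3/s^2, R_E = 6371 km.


a = R_E + alt = 6613.1000 km = 6.6131e+06 m
da_rev = 2*pi*rho*a^2/BC = 2*pi*8.968e-11*(6.6131e+06)^2/16.3 = 1511.812888 m per revolution
N = H/da_rev = 37105.0000 m / 1511.812888 m = 24.5434 revolutions
P = 2*pi*sqrt(a^3/mu) = 5352.0339 s
lifetime = N*P = 24.5434 * 5352.0339 = 131357.0083 s = 1.5203 days

1.5203 days


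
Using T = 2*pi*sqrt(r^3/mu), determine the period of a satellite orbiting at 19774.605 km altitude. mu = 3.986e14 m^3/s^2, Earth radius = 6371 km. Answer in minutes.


r = 26145.6050 km = 2.6145605e+07 m
T = 2*pi*sqrt(r^3/mu) = 2*pi*sqrt(1.7872944e+22 / 3.986e14)
T = 42073.5604 s = 701.2260 min

701.2260 minutes


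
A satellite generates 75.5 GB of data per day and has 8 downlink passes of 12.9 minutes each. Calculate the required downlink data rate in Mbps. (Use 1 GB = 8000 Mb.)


total contact time = 8 * 12.9 * 60 = 6192.0000 s
data = 75.5 GB = 604000.0000 Mb
rate = 604000.0000 / 6192.0000 = 97.5452 Mbps

97.5452 Mbps


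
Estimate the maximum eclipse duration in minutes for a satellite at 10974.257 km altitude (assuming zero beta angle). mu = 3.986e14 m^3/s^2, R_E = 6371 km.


r = 17345.2570 km
T = 378.9056 min
Eclipse fraction = arcsin(R_E/r)/pi = arcsin(6371.0000/17345.2570)/pi
= arcsin(0.367305)/pi = 0.1197195
Eclipse duration = 0.1197195 * 378.9056 = 45.3624 min

45.3624 minutes


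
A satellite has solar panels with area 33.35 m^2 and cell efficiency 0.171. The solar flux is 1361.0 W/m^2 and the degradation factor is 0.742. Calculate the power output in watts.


P = area * eta * S * degradation
P = 33.35 * 0.171 * 1361.0 * 0.742
P = 5759.0915 W

5759.0915 W


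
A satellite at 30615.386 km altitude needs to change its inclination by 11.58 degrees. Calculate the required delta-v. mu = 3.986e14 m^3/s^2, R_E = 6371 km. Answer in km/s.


r = 36986.3860 km = 3.6986386e+07 m
V = sqrt(mu/r) = 3282.8247 m/s
di = 11.58 deg = 0.2021091 rad
dV = 2*V*sin(di/2) = 2*3282.8247*sin(0.1010546)
dV = 662.3602 m/s = 0.6623602 km/s

0.6624 km/s


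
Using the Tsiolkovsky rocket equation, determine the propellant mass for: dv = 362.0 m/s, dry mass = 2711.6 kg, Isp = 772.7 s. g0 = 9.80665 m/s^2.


ve = Isp * g0 = 772.7 * 9.80665 = 7577.598455 m/s
mass ratio = exp(dv/ve) = exp(362.0/7577.598455) = 1.04893188
m_prop = m_dry * (mr - 1) = 2711.6 * (1.04893188 - 1)
m_prop = 132.6837 kg

132.6837 kg


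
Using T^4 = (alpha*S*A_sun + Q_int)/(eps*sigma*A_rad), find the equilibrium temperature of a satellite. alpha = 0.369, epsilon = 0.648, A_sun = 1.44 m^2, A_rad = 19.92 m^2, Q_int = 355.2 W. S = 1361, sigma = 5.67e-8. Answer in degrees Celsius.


Numerator = alpha*S*A_sun + Q_int = 0.369*1361*1.44 + 355.2 = 1078.3810 W
Denominator = eps*sigma*A_rad = 0.648*5.67e-8*19.92 = 7.3189267e-07 W/K^4
T^4 = 1.4734141e+09 K^4
T = 195.9211 K = -77.2289 C

-77.2289 degrees Celsius


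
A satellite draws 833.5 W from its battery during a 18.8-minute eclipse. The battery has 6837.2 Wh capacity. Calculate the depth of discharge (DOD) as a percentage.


E_used = P * t / 60 = 833.5 * 18.8 / 60 = 261.1633 Wh
DOD = E_used / E_total * 100 = 261.1633 / 6837.2 * 100
DOD = 3.8197 %

3.8197 %


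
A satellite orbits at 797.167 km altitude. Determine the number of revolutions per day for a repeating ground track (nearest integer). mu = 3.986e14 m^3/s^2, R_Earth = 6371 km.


r = 7.168167e+06 m
T = 2*pi*sqrt(r^3/mu) = 6039.8116 s = 100.6635 min
revs/day = 1440 / 100.6635 = 14.3051
Rounded: 14 revolutions per day

14 revolutions per day


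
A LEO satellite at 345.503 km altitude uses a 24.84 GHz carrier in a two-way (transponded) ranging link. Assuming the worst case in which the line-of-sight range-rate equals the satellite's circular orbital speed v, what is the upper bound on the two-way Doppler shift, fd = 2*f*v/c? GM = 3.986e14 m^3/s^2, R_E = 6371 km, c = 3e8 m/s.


r = 6.716503e+06 m
v = sqrt(mu/r) = 7703.6588 m/s (worst-case radial velocity)
f = 24.84 GHz = 2.484e+10 Hz
fd = 2*f*v/c = 2*2.484e+10*7703.6588/3.0e+08
fd = 1.2757259e+06 Hz

1.2757e+06 Hz


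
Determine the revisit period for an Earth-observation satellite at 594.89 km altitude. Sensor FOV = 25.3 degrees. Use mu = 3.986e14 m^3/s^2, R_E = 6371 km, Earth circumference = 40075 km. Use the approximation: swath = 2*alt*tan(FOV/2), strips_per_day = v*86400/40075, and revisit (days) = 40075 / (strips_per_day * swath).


swath = 2*594.89*tan(0.2207842) = 267.0377 km
v = sqrt(mu/r) = 7564.5020 m/s = 7.5645 km/s
strips/day = v*86400/40075 = 7.5645*86400/40075 = 16.3087
coverage/day = strips * swath = 16.3087 * 267.0377 = 4355.0500 km
revisit = 40075 / 4355.0500 = 9.2020 days

9.2020 days


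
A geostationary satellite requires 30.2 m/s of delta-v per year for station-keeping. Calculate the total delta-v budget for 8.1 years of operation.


dV = rate * years = 30.2 * 8.1
dV = 244.6200 m/s

244.6200 m/s


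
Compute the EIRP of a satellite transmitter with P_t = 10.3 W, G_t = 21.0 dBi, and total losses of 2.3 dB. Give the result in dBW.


Pt = 10.3 W = 10.1284 dBW
EIRP = Pt_dBW + Gt - losses = 10.1284 + 21.0 - 2.3 = 28.8284 dBW

28.8284 dBW


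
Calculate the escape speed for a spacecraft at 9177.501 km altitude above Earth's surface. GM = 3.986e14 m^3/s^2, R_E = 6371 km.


r = 6371.0 + 9177.501 = 15548.5010 km = 1.5548501e+07 m
v_esc = sqrt(2*mu/r) = sqrt(2*3.986e14 / 1.5548501e+07)
v_esc = 7160.4346 m/s = 7.1604 km/s

7.1604 km/s


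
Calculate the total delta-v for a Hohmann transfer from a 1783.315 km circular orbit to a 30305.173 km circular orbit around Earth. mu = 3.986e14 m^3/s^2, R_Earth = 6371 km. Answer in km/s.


r1 = 8154.3150 km = 8.154315e+06 m
r2 = 36676.1730 km = 3.6676173e+07 m
dv1 = sqrt(mu/r1)*(sqrt(2*r2/(r1+r2)) - 1) = 1951.6728 m/s
dv2 = sqrt(mu/r2)*(1 - sqrt(2*r1/(r1+r2))) = 1308.3022 m/s
total dv = |dv1| + |dv2| = 1951.6728 + 1308.3022 = 3259.9751 m/s = 3.2600 km/s

3.2600 km/s


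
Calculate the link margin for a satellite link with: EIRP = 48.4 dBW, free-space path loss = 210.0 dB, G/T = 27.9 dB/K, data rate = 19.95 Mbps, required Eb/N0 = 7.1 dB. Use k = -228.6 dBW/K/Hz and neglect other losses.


C/N0 = EIRP - FSPL + G/T - k = 48.4 - 210.0 + 27.9 - (-228.6)
C/N0 = 94.9000 dB-Hz
R_b = 19.95 Mbps = 1.995e+07 bps -> 10*log10(R_b) = 72.9994 dB-Hz
Eb/N0 = C/N0 - 10*log10(R_b) = 94.9000 - 72.9994 = 21.9006 dB
Margin = Eb/N0 - Eb/N0_req = 21.9006 - 7.1 = 14.8006 dB (link closes)

14.8006 dB


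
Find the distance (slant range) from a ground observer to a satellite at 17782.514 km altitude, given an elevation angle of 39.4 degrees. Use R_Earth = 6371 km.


h = 17782.514 km, el = 39.4 deg
d = -R_E*sin(el) + sqrt((R_E*sin(el))^2 + 2*R_E*h + h^2)
d = -6371.0000*sin(0.6876597) + sqrt((6371.0000*0.6347305)^2 + 2*6371.0000*17782.514 + 17782.514^2)
d = 19602.6003 km

19602.6003 km


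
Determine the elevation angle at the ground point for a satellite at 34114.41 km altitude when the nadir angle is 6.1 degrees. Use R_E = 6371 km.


r = R_E + alt = 40485.4100 km
Law of sines in the satellite / Earth-center / ground-point triangle:
  sin(nadir)/R_E = sin(90 + el)/r  =>  cos(el) = (r/R_E)*sin(nadir)
cos(el) = (40485.4100 / 6371.0000) * sin(6.1 deg) = 0.6752699
el = arccos(0.6752699) = 47.5249 deg
(Earth-central angle = 90 - nadir - el = 36.3751 deg)

47.5249 degrees


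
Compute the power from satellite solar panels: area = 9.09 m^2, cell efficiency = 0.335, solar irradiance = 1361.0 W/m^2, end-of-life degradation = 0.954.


P = area * eta * S * degradation
P = 9.09 * 0.335 * 1361.0 * 0.954
P = 3953.8045 W

3953.8045 W


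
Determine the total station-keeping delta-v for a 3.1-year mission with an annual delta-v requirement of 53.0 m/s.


dV = rate * years = 53.0 * 3.1
dV = 164.3000 m/s

164.3000 m/s


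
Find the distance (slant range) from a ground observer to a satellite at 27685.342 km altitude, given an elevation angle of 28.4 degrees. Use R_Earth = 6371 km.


h = 27685.342 km, el = 28.4 deg
d = -R_E*sin(el) + sqrt((R_E*sin(el))^2 + 2*R_E*h + h^2)
d = -6371.0000*sin(0.4956735) + sqrt((6371.0000*0.4756242)^2 + 2*6371.0000*27685.342 + 27685.342^2)
d = 30561.8644 km

30561.8644 km


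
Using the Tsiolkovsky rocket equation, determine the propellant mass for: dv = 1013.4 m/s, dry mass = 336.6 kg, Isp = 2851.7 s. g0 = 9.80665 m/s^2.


ve = Isp * g0 = 2851.7 * 9.80665 = 27965.623805 m/s
mass ratio = exp(dv/ve) = exp(1013.4/27965.623805) = 1.03690192
m_prop = m_dry * (mr - 1) = 336.6 * (1.03690192 - 1)
m_prop = 12.4212 kg

12.4212 kg


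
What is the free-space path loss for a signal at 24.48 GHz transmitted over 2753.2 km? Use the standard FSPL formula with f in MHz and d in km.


f = 24.48 GHz = 24480.0000 MHz
d = 2753.2 km
FSPL = 32.44 + 20*log10(24480.0000) + 20*log10(2753.2)
FSPL = 32.44 + 87.7762 + 68.7968
FSPL = 189.0130 dB

189.0130 dB
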